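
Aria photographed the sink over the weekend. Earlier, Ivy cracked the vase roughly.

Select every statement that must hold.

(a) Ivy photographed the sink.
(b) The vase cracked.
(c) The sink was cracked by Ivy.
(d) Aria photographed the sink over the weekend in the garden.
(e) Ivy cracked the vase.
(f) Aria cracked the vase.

(b), (e)

(a) Not entailed — the passage has Aria photographing the sink, not Ivy.
(b) Entailed — 'Ivy cracked the vase' is causative; it entails the inchoative 'the vase cracked'.
(c) Not entailed — Ivy cracked the vase, not the sink; the sink belongs to the photographing event.
(d) Not entailed — 'in the garden' adds information not in the original event.
(e) Entailed — every conjunct here is already in the original cracking event.
(f) Not entailed — the passage has Ivy cracking the vase, not Aria.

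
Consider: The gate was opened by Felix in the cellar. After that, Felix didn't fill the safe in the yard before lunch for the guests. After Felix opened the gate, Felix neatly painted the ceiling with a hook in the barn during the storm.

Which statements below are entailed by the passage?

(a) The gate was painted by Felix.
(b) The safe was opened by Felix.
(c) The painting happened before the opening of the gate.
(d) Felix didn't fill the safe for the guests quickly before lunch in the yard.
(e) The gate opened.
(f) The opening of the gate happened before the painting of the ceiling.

(d), (e), (f)

(a) Not entailed — Felix painted the ceiling, not the gate; the gate belongs to the opening event.
(b) Not entailed — Felix opened the gate, not the safe; the safe belongs to the filling event.
(c) Not entailed — the narrative places the opening before the painting, not after.
(d) Entailed — under negation, adding a further restriction is entailed: if no such filling event occurred, none occurred quickly either.
(e) Entailed — 'Felix opened the gate' is causative; it entails the inchoative 'the gate opened'.
(f) Entailed — the narrative places the opening before the painting.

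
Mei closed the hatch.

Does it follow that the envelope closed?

no

Nothing is said about any envelope; only the hatch is affected.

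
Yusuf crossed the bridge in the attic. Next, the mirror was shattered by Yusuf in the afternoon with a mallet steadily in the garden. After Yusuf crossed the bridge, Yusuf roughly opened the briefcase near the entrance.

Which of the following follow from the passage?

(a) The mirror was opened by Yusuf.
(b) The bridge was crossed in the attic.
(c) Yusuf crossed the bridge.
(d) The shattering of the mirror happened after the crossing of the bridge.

(a) Not entailed — Yusuf opened the briefcase, not the mirror; the mirror belongs to the shattering event.
(b) Entailed — generalizing the agent leaves a sub-description the original still satisfies.
(c) Entailed — every conjunct here is already in the original crossing event.
(d) Entailed — the narrative places the crossing before the shattering.

(b), (c), (d)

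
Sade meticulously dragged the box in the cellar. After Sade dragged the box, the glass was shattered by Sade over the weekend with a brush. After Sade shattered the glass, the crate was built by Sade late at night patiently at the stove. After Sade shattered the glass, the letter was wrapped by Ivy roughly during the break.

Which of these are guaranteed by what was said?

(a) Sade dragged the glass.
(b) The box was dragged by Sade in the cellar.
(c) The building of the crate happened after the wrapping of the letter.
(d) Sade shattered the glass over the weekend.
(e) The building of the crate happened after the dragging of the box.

(b), (d), (e)

(a) Not entailed — Sade dragged the box, not the glass; the glass belongs to the shattering event.
(b) Entailed — every conjunct here is already in the original dragging event.
(c) Not entailed — the narrative doesn't order the wrapping relative to the building.
(d) Entailed — this follows by dropping conjuncts from the shattering event's description.
(e) Entailed — the narrative places the dragging before the building.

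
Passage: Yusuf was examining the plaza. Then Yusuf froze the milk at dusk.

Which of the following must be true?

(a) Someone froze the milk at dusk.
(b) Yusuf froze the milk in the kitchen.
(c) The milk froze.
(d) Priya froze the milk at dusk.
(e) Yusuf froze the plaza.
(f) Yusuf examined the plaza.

(a) Entailed — this follows by dropping conjuncts from the freezing event's description.
(b) Not entailed — 'in the kitchen' adds information not in the original event.
(c) Entailed — 'Yusuf froze the milk' is causative; it entails the inchoative 'the milk froze'.
(d) Not entailed — the passage has Yusuf freezing the milk, not Priya.
(e) Not entailed — Yusuf froze the milk, not the plaza; the plaza belongs to the examining event.
(f) Entailed — 'examine' is an activity; 'was examining' entails that some examining happened, so 'examined' holds.

(a), (c), (f)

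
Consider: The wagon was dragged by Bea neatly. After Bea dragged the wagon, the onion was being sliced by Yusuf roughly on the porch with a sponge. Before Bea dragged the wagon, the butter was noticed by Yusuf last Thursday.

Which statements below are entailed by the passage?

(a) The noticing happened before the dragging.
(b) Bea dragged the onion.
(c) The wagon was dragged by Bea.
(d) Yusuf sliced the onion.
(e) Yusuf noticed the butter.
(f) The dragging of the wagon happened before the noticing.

(a) Entailed — the narrative places the noticing before the dragging.
(b) Not entailed — Bea dragged the wagon, not the onion; the onion belongs to the slicing event.
(c) Entailed — dropping 'neatly' leaves a sub-description the original still satisfies.
(d) Not entailed — 'was slicing' is progressive on an accomplishment; it does not entail the completed 'sliced'.
(e) Entailed — every conjunct here is already in the original noticing event.
(f) Not entailed — the narrative places the noticing before the dragging, not after.

(a), (c), (e)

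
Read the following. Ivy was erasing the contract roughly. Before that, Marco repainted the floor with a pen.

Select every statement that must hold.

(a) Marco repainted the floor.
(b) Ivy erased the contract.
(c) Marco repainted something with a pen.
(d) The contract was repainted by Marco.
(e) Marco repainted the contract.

(a) Entailed — the original entails any weakening of itself; this just drops 'with a pen'.
(b) Not entailed — 'was erasing' is progressive on an accomplishment; it does not entail the completed 'erased'.
(c) Entailed — this follows by dropping conjuncts from the repainting event's description.
(d) Not entailed — Marco repainted the floor, not the contract; the contract belongs to the erasing event.
(e) Not entailed — Marco repainted the floor, not the contract; the contract belongs to the erasing event.

(a), (c)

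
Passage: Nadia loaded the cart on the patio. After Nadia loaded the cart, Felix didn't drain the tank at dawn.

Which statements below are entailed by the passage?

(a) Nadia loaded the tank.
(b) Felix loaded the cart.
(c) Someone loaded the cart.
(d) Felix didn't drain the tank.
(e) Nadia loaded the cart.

(c), (e)

(a) Not entailed — Nadia loaded the cart, not the tank; the tank belongs to the draining event.
(b) Not entailed — the passage has Nadia loading the cart, not Felix.
(c) Entailed — the original entails any weakening of itself; this just drops 'on the patio' and generalizes the agent.
(d) Not entailed — dropping 'at dawn' under negation is not valid — the original leaves open that Felix drained the tank some other way.
(e) Entailed — this follows by dropping conjuncts from the loading event's description.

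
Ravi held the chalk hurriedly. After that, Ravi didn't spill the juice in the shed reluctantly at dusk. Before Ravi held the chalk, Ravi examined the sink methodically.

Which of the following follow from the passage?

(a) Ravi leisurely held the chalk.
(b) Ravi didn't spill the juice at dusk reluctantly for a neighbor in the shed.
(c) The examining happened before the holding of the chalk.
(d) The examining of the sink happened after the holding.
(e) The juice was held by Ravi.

(b), (c)

(a) Not entailed — 'leisurely' adds a manner not in (and inconsistent with) the original.
(b) Entailed — under negation, adding a further restriction is entailed: if no such spilling event occurred, none occurred for a neighbor either.
(c) Entailed — the narrative places the examining before the holding.
(d) Not entailed — the narrative places the examining before the holding, not after.
(e) Not entailed — Ravi held the chalk, not the juice; the juice belongs to the spilling event.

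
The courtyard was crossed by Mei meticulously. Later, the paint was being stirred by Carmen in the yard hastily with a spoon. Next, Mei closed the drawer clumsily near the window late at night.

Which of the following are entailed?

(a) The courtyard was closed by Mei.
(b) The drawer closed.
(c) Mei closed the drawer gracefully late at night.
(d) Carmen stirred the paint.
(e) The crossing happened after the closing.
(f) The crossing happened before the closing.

(a) Not entailed — Mei closed the drawer, not the courtyard; the courtyard belongs to the crossing event.
(b) Entailed — 'Mei closed the drawer' is causative; it entails the inchoative 'the drawer closed'.
(c) Not entailed — 'gracefully' adds a manner not in (and inconsistent with) the original.
(d) Entailed — 'stir' is an activity; 'was stirring' entails that some stirring happened, so 'stirred' holds.
(e) Not entailed — the narrative places the crossing before the closing, not after.
(f) Entailed — the narrative places the crossing before the closing.

(b), (d), (f)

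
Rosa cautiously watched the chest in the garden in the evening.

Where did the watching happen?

in the garden

'in the garden' marks the location of the watching event.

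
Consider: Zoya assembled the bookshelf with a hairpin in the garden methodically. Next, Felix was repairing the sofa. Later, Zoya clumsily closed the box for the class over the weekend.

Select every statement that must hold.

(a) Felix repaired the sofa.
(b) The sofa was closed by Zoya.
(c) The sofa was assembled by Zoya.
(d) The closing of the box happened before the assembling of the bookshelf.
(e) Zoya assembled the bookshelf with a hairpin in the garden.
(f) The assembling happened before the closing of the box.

(a) Not entailed — 'was repairing' is progressive on an accomplishment; it does not entail the completed 'repaired'.
(b) Not entailed — Zoya closed the box, not the sofa; the sofa belongs to the repairing event.
(c) Not entailed — Zoya assembled the bookshelf, not the sofa; the sofa belongs to the repairing event.
(d) Not entailed — the narrative places the assembling before the closing, not after.
(e) Entailed — this follows by dropping conjuncts from the assembling event's description.
(f) Entailed — the narrative places the assembling before the closing.

(e), (f)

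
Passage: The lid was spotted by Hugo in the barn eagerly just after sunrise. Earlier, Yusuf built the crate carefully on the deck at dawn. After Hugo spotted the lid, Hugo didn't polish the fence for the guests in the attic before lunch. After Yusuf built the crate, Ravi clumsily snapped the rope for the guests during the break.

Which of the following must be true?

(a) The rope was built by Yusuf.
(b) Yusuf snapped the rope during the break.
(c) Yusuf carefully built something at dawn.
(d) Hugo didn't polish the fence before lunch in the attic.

(a) Not entailed — Yusuf built the crate, not the rope; the rope belongs to the snapping event.
(b) Not entailed — the passage has Ravi snapping the rope, not Yusuf.
(c) Entailed — every conjunct here is already in the original building event.
(d) Not entailed — dropping 'for the guests' under negation is not valid — the original leaves open that Hugo polished the fence some other way.

(c)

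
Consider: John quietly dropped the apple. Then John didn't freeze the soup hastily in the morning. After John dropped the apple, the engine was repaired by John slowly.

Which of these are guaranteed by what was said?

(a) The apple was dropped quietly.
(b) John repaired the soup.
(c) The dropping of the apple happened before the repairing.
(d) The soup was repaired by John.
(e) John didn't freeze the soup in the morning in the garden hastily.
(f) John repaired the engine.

(a), (c), (e), (f)

(a) Entailed — this follows by dropping conjuncts from the dropping event's description.
(b) Not entailed — John repaired the engine, not the soup; the soup belongs to the freezing event.
(c) Entailed — the narrative places the dropping before the repairing.
(d) Not entailed — John repaired the engine, not the soup; the soup belongs to the freezing event.
(e) Entailed — under negation, adding a further restriction is entailed: if no such freezing event occurred, none occurred in the garden either.
(f) Entailed — dropping 'slowly' leaves a sub-description the original still satisfies.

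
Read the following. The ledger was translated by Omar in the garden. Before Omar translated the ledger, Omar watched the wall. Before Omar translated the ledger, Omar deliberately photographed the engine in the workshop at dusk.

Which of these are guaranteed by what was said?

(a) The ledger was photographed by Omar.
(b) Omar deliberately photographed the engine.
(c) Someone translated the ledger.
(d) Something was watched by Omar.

(b), (c), (d)

(a) Not entailed — Omar photographed the engine, not the ledger; the ledger belongs to the translating event.
(b) Entailed — every conjunct here is already in the original photographing event.
(c) Entailed — dropping 'in the garden' and generalizing the agent leaves a sub-description the original still satisfies.
(d) Entailed — generalizing the patient leaves a sub-description the original still satisfies.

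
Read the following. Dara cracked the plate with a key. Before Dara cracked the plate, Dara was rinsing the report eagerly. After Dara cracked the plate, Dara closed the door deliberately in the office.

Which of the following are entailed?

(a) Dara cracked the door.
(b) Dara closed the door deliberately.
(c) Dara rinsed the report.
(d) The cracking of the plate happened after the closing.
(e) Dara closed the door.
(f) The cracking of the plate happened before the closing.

(a) Not entailed — Dara cracked the plate, not the door; the door belongs to the closing event.
(b) Entailed — the original entails any weakening of itself; this just drops 'in the office'.
(c) Entailed — 'rinse' is an activity; 'was rinsing' entails that some rinsing happened, so 'rinsed' holds.
(d) Not entailed — the narrative places the cracking before the closing, not after.
(e) Entailed — every conjunct here is already in the original closing event.
(f) Entailed — the narrative places the cracking before the closing.

(b), (c), (e), (f)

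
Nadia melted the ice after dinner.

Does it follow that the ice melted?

yes

'Nadia melted the ice' is the causative; it entails the inchoative 'the ice melted'.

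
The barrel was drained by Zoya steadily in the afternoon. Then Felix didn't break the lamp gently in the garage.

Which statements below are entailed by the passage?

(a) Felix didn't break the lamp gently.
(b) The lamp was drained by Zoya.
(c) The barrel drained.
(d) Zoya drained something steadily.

(c), (d)

(a) Not entailed — dropping 'in the garage' under negation is not valid — the original leaves open that Felix broke the lamp some other way.
(b) Not entailed — Zoya drained the barrel, not the lamp; the lamp belongs to the breaking event.
(c) Entailed — 'Zoya drained the barrel' is causative; it entails the inchoative 'the barrel drained'.
(d) Entailed — dropping 'in the afternoon' and generalizing the patient leaves a sub-description the original still satisfies.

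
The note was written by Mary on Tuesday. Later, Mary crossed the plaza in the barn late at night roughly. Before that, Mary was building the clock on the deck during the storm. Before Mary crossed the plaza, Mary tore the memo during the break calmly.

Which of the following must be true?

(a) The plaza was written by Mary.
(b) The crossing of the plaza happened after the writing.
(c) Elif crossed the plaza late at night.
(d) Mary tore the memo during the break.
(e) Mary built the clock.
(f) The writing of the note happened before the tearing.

(a) Not entailed — Mary wrote the note, not the plaza; the plaza belongs to the crossing event.
(b) Entailed — the narrative places the writing before the crossing.
(c) Not entailed — the passage has Mary crossing the plaza, not Elif.
(d) Entailed — dropping 'calmly' leaves a sub-description the original still satisfies.
(e) Not entailed — 'was building' is progressive on an accomplishment; it does not entail the completed 'built'.
(f) Not entailed — the narrative doesn't order the writing relative to the tearing.

(b), (d)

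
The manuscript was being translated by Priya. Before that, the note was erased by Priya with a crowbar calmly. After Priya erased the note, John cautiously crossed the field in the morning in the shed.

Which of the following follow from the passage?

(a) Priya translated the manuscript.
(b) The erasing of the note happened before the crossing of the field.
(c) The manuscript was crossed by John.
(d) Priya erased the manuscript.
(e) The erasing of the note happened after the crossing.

(b)

(a) Not entailed — 'was translating' is progressive on an accomplishment; it does not entail the completed 'translated'.
(b) Entailed — the narrative places the erasing before the crossing.
(c) Not entailed — John crossed the field, not the manuscript; the manuscript belongs to the translating event.
(d) Not entailed — Priya erased the note, not the manuscript; the manuscript belongs to the translating event.
(e) Not entailed — the narrative places the erasing before the crossing, not after.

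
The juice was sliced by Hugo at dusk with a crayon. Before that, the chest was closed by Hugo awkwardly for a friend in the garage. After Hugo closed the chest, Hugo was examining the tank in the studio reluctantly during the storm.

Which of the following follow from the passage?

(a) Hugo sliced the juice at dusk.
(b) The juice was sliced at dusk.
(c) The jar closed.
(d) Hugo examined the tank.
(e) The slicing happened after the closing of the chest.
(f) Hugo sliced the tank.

(a), (b), (d), (e)

(a) Entailed — the original entails any weakening of itself; this just drops 'with a crayon'.
(b) Entailed — the original entails any weakening of itself; this just drops 'with a crayon' and generalizes the agent.
(c) Not entailed — the chest is what closed, not the jar.
(d) Entailed — 'examine' is an activity; 'was examining' entails that some examining happened, so 'examined' holds.
(e) Entailed — the narrative places the closing before the slicing.
(f) Not entailed — Hugo sliced the juice, not the tank; the tank belongs to the examining event.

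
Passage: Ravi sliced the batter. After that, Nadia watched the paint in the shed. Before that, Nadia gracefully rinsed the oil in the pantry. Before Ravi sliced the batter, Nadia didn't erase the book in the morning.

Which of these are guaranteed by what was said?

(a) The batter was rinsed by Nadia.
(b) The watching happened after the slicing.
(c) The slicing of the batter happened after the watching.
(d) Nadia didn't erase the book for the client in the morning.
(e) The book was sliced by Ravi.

(b), (d)

(a) Not entailed — Nadia rinsed the oil, not the batter; the batter belongs to the slicing event.
(b) Entailed — the narrative places the slicing before the watching.
(c) Not entailed — the narrative places the slicing before the watching, not after.
(d) Entailed — under negation, adding a further restriction is entailed: if no such erasing event occurred, none occurred for the client either.
(e) Not entailed — Ravi sliced the batter, not the book; the book belongs to the erasing event.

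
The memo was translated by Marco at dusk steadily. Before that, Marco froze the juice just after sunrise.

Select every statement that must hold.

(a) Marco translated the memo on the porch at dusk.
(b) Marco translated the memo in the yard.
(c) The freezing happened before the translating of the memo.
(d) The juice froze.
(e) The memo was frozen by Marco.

(a) Not entailed — 'on the porch' adds information not in the original event.
(b) Not entailed — 'in the yard' adds information not in the original event.
(c) Entailed — the narrative places the freezing before the translating.
(d) Entailed — 'Marco froze the juice' is causative; it entails the inchoative 'the juice froze'.
(e) Not entailed — Marco froze the juice, not the memo; the memo belongs to the translating event.

(c), (d)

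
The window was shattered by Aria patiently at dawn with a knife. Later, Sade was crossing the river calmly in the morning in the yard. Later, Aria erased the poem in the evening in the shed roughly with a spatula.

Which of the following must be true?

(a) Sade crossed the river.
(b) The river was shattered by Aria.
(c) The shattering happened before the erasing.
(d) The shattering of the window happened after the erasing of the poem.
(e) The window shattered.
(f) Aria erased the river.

(a) Not entailed — 'was crossing' is progressive on an accomplishment; it does not entail the completed 'crossed'.
(b) Not entailed — Aria shattered the window, not the river; the river belongs to the crossing event.
(c) Entailed — the narrative places the shattering before the erasing.
(d) Not entailed — the narrative places the shattering before the erasing, not after.
(e) Entailed — 'Aria shattered the window' is causative; it entails the inchoative 'the window shattered'.
(f) Not entailed — Aria erased the poem, not the river; the river belongs to the crossing event.

(c), (e)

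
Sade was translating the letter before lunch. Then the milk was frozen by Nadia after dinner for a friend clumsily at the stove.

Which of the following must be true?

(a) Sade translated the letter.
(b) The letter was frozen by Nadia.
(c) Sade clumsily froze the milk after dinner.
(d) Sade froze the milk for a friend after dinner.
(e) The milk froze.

(e)

(a) Not entailed — 'was translating' is progressive on an accomplishment; it does not entail the completed 'translated'.
(b) Not entailed — Nadia froze the milk, not the letter; the letter belongs to the translating event.
(c) Not entailed — the passage has Nadia freezing the milk, not Sade.
(d) Not entailed — the passage has Nadia freezing the milk, not Sade.
(e) Entailed — 'Nadia froze the milk' is causative; it entails the inchoative 'the milk froze'.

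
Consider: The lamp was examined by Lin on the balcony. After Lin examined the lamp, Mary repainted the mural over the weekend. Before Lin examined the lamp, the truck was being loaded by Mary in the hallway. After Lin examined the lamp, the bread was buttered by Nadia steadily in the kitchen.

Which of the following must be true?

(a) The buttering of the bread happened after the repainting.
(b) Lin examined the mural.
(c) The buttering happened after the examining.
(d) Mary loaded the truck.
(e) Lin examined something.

(a) Not entailed — the narrative doesn't order the repainting relative to the buttering.
(b) Not entailed — Lin examined the lamp, not the mural; the mural belongs to the repainting event.
(c) Entailed — the narrative places the examining before the buttering.
(d) Not entailed — 'was loading' is progressive on an accomplishment; it does not entail the completed 'loaded'.
(e) Entailed — this follows by dropping conjuncts from the examining event's description.

(c), (e)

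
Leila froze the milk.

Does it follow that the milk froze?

'Leila froze the milk' is the causative; it entails the inchoative 'the milk froze'.

yes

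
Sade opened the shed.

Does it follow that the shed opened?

yes

'Sade opened the shed' is the causative; it entails the inchoative 'the shed opened'.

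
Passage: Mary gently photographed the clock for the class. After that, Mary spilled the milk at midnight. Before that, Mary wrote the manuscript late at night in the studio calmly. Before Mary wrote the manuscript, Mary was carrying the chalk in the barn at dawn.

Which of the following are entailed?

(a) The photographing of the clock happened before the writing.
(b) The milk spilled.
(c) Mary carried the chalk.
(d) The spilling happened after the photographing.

(a) Not entailed — the narrative doesn't order the photographing relative to the writing.
(b) Entailed — 'Mary spilled the milk' is causative; it entails the inchoative 'the milk spilled'.
(c) Entailed — 'carry' is an activity; 'was carrying' entails that some carrying happened, so 'carried' holds.
(d) Entailed — the narrative places the photographing before the spilling.

(b), (c), (d)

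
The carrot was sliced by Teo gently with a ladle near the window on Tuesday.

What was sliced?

the carrot

'the carrot' marks the patient of the slicing event.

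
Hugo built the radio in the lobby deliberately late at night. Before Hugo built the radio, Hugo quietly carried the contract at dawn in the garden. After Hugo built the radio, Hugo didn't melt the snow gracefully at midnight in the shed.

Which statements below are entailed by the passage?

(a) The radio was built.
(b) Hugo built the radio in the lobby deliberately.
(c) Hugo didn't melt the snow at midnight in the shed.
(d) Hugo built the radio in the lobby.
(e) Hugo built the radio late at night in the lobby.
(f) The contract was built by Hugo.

(a) Entailed — every conjunct here is already in the original building event.
(b) Entailed — dropping 'late at night' leaves a sub-description the original still satisfies.
(c) Not entailed — dropping 'gracefully' under negation is not valid — the original leaves open that Hugo melted the snow some other way.
(d) Entailed — this follows by dropping conjuncts from the building event's description.
(e) Entailed — this follows by dropping conjuncts from the building event's description.
(f) Not entailed — Hugo built the radio, not the contract; the contract belongs to the carrying event.

(a), (b), (d), (e)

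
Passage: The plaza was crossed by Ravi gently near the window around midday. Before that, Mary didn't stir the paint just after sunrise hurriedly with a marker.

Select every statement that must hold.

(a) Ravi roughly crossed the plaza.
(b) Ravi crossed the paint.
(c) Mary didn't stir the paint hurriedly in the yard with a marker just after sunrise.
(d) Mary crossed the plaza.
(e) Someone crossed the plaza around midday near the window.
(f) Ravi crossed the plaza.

(c), (e), (f)

(a) Not entailed — 'roughly' adds a manner not in (and inconsistent with) the original.
(b) Not entailed — Ravi crossed the plaza, not the paint; the paint belongs to the stirring event.
(c) Entailed — under negation, adding a further restriction is entailed: if no such stirring event occurred, none occurred in the yard either.
(d) Not entailed — the passage has Ravi crossing the plaza, not Mary.
(e) Entailed — every conjunct here is already in the original crossing event.
(f) Entailed — this follows by dropping conjuncts from the crossing event's description.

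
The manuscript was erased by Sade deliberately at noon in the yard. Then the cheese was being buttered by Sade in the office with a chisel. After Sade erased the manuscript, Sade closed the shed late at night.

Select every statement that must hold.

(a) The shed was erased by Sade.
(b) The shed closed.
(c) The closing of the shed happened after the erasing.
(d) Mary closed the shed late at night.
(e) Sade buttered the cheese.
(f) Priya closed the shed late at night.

(b), (c)

(a) Not entailed — Sade erased the manuscript, not the shed; the shed belongs to the closing event.
(b) Entailed — 'Sade closed the shed' is causative; it entails the inchoative 'the shed closed'.
(c) Entailed — the narrative places the erasing before the closing.
(d) Not entailed — the passage has Sade closing the shed, not Mary.
(e) Not entailed — 'was buttering' is progressive on an accomplishment; it does not entail the completed 'buttered'.
(f) Not entailed — the passage has Sade closing the shed, not Priya.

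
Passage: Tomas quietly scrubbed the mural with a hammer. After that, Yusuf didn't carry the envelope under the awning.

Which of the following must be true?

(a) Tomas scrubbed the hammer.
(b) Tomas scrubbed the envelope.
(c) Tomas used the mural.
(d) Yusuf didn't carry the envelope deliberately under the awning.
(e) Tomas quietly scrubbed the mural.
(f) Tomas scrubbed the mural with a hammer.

(a) Not entailed — the hammer is the instrument, not what was scrubbed.
(b) Not entailed — Tomas scrubbed the mural, not the envelope; the envelope belongs to the carrying event.
(c) Not entailed — the mural is the patient, not an instrument — Tomas used a hammer.
(d) Entailed — under negation, adding a further restriction is entailed: if no such carrying event occurred, none occurred deliberately either.
(e) Entailed — dropping 'with a hammer' leaves a sub-description the original still satisfies.
(f) Entailed — every conjunct here is already in the original scrubbing event.

(d), (e), (f)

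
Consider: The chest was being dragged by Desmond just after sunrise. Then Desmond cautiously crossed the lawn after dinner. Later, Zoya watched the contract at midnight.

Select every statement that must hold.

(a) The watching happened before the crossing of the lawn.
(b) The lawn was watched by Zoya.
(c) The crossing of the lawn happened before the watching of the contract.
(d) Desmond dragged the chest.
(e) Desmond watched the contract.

(c), (d)

(a) Not entailed — the narrative places the crossing before the watching, not after.
(b) Not entailed — Zoya watched the contract, not the lawn; the lawn belongs to the crossing event.
(c) Entailed — the narrative places the crossing before the watching.
(d) Entailed — 'drag' is an activity; 'was dragging' entails that some dragging happened, so 'dragged' holds.
(e) Not entailed — the passage has Zoya watching the contract, not Desmond.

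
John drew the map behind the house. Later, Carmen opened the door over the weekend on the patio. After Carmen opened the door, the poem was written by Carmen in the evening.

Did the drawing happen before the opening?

yes

The narrative orders the drawing before the opening.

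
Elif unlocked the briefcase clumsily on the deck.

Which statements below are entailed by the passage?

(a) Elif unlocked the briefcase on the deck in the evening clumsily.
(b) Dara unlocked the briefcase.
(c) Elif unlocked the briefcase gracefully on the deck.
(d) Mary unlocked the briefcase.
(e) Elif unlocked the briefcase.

(e)

(a) Not entailed — 'in the evening' adds information not in the original event.
(b) Not entailed — the passage has Elif unlocking the briefcase, not Dara.
(c) Not entailed — 'gracefully' adds a manner not in (and inconsistent with) the original.
(d) Not entailed — the passage has Elif unlocking the briefcase, not Mary.
(e) Entailed — every conjunct here is already in the original unlocking event.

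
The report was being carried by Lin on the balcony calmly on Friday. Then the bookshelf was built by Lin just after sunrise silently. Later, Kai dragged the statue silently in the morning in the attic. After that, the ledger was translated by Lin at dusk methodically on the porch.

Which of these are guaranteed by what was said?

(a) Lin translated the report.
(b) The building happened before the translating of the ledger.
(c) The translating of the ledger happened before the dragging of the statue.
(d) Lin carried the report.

(b), (d)

(a) Not entailed — Lin translated the ledger, not the report; the report belongs to the carrying event.
(b) Entailed — the narrative places the building before the translating.
(c) Not entailed — the narrative places the dragging before the translating, not after.
(d) Entailed — 'carry' is an activity; 'was carrying' entails that some carrying happened, so 'carried' holds.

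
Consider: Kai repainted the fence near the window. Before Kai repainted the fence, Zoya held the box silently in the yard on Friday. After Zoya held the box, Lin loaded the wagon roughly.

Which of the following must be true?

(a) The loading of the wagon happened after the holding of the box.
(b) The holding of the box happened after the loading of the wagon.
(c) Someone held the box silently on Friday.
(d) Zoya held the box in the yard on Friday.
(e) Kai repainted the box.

(a) Entailed — the narrative places the holding before the loading.
(b) Not entailed — the narrative places the holding before the loading, not after.
(c) Entailed — the original entails any weakening of itself; this just drops 'in the yard' and generalizes the agent.
(d) Entailed — every conjunct here is already in the original holding event.
(e) Not entailed — Kai repainted the fence, not the box; the box belongs to the holding event.

(a), (c), (d)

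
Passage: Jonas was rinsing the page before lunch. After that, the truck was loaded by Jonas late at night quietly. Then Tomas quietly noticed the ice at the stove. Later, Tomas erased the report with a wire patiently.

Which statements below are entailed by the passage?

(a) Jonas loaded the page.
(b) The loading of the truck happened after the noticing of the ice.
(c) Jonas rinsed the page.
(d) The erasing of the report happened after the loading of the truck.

(a) Not entailed — Jonas loaded the truck, not the page; the page belongs to the rinsing event.
(b) Not entailed — the narrative places the loading before the noticing, not after.
(c) Entailed — 'rinse' is an activity; 'was rinsing' entails that some rinsing happened, so 'rinsed' holds.
(d) Entailed — the narrative places the loading before the erasing.

(c), (d)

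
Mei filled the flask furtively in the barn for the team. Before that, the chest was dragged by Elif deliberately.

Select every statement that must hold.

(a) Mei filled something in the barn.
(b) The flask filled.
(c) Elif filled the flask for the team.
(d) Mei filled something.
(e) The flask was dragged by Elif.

(a), (b), (d)

(a) Entailed — dropping 'furtively', 'for the team' and generalizing the patient leaves a sub-description the original still satisfies.
(b) Entailed — 'Mei filled the flask' is causative; it entails the inchoative 'the flask filled'.
(c) Not entailed — the passage has Mei filling the flask, not Elif.
(d) Entailed — this follows by dropping conjuncts from the filling event's description.
(e) Not entailed — Elif dragged the chest, not the flask; the flask belongs to the filling event.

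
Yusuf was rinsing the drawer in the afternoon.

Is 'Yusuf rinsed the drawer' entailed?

yes

'rinse' is atelic; if Yusuf was rinsing the drawer, then Yusuf rinsed the drawer (for some time).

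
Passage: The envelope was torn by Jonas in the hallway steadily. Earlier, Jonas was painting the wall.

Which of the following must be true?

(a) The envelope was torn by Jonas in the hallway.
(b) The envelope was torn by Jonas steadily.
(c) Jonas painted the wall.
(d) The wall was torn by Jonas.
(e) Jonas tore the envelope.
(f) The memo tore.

(a), (b), (e)

(a) Entailed — this follows by dropping conjuncts from the tearing event's description.
(b) Entailed — the original entails any weakening of itself; this just drops 'in the hallway'.
(c) Not entailed — 'was painting' is progressive on an accomplishment; it does not entail the completed 'painted'.
(d) Not entailed — Jonas tore the envelope, not the wall; the wall belongs to the painting event.
(e) Entailed — every conjunct here is already in the original tearing event.
(f) Not entailed — the envelope is what tore, not the memo.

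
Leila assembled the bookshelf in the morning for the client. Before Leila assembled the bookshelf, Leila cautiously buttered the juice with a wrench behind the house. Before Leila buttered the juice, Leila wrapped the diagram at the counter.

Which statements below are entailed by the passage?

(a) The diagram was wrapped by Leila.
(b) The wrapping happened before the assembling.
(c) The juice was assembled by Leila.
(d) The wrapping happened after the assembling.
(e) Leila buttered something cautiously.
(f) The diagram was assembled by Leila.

(a), (b), (e)

(a) Entailed — dropping 'at the counter' leaves a sub-description the original still satisfies.
(b) Entailed — the narrative places the wrapping before the assembling.
(c) Not entailed — Leila assembled the bookshelf, not the juice; the juice belongs to the buttering event.
(d) Not entailed — the narrative places the wrapping before the assembling, not after.
(e) Entailed — this follows by dropping conjuncts from the buttering event's description.
(f) Not entailed — Leila assembled the bookshelf, not the diagram; the diagram belongs to the wrapping event.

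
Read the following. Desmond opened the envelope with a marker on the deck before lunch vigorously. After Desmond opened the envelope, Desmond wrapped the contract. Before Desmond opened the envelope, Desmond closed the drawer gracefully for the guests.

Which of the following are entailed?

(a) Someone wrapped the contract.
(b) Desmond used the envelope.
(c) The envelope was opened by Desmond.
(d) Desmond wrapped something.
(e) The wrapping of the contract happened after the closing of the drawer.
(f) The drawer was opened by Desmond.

(a) Entailed — this follows by dropping conjuncts from the wrapping event's description.
(b) Not entailed — the envelope is the patient, not an instrument — Desmond used a marker.
(c) Entailed — every conjunct here is already in the original opening event.
(d) Entailed — the original entails any weakening of itself; this just generalizes the patient.
(e) Entailed — the narrative places the closing before the wrapping.
(f) Not entailed — Desmond opened the envelope, not the drawer; the drawer belongs to the closing event.

(a), (c), (d), (e)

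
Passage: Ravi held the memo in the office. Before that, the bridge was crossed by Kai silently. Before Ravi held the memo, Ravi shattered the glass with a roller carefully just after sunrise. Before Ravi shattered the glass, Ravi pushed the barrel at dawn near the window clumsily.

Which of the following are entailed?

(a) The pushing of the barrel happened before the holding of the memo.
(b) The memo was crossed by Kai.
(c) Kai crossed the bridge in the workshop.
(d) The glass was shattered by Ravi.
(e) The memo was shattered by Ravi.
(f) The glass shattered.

(a) Entailed — the narrative places the pushing before the holding.
(b) Not entailed — Kai crossed the bridge, not the memo; the memo belongs to the holding event.
(c) Not entailed — 'in the workshop' adds information not in the original event.
(d) Entailed — dropping 'with a roller', 'just after sunrise', 'carefully' leaves a sub-description the original still satisfies.
(e) Not entailed — Ravi shattered the glass, not the memo; the memo belongs to the holding event.
(f) Entailed — 'Ravi shattered the glass' is causative; it entails the inchoative 'the glass shattered'.

(a), (d), (f)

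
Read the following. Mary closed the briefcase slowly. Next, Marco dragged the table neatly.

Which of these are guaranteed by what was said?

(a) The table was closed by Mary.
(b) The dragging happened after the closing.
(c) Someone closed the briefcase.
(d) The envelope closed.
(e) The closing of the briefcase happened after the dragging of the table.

(b), (c)

(a) Not entailed — Mary closed the briefcase, not the table; the table belongs to the dragging event.
(b) Entailed — the narrative places the closing before the dragging.
(c) Entailed — the original entails any weakening of itself; this just drops 'slowly' and generalizes the agent.
(d) Not entailed — the briefcase is what closed, not the envelope.
(e) Not entailed — the narrative places the closing before the dragging, not after.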